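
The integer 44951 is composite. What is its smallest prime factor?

44951 is odd.
Digit sum 23, not divisible by 3.
Ends in 1: not divisible by 5.
7: 44951 = 7·6421 + 4
11: 44951 = 11·4086 + 5
13: 44951 = 13·3457 + 10
17: 44951 = 17·2644 + 3
19: 44951 = 19·2365 + 16
23: 44951 = 23·1954 + 9
29: 44951 = 29·1550 + 1
31: 44951 = 31·1450 + 1
37: 44951 = 37·1214 + 33
41: 44951 = 41·1096 + 15
43: 44951 = 43·1045 + 16
47: 44951 = 47·956 + 19
53: 44951 = 53·848 + 7
59: 44951 = 59·761 + 52
61: 44951 = 61·736 + 55
67: 44951 = 67·670 + 61
71: 44951 = 71·633 + 8
73: 44951 = 73·615 + 56
79: 44951 = 79·569

79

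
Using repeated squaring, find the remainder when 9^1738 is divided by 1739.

9^1 ≡ 9 (mod 1739)
9^2 ≡ 9^2 = 81 ≡ 81 (mod 1739)
9^4 ≡ 81^2 = 6561 ≡ 1344 (mod 1739)
9^8 ≡ 1344^2 = 1806336 ≡ 1254 (mod 1739)
9^16 ≡ 1254^2 = 1572516 ≡ 460 (mod 1739)
9^32 ≡ 460^2 = 211600 ≡ 1181 (mod 1739)
9^64 ≡ 1181^2 = 1394761 ≡ 83 (mod 1739)
9^128 ≡ 83^2 = 6889 ≡ 1672 (mod 1739)
9^256 ≡ 1672^2 = 2795584 ≡ 1011 (mod 1739)
9^512 ≡ 1011^2 = 1022121 ≡ 1328 (mod 1739)
9^1024 ≡ 1328^2 = 1763584 ≡ 238 (mod 1739)
1738 = 1024 + 512 + 128 + 64 + 8 + 2 in binary powers of 2.
So 9^1738 ≡ 238 · 1328 · 1672 · 83 · 1254 · 81 ≡ 638 (mod 1739).
Since 638 ≠ 1, base 9 is a Fermat witness: 1739 is composite.

638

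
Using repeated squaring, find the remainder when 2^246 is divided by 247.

220

2^1 ≡ 2 (mod 247)
2^2 ≡ 2^2 = 4 ≡ 4 (mod 247)
2^4 ≡ 4^2 = 16 ≡ 16 (mod 247)
2^8 ≡ 16^2 = 256 ≡ 9 (mod 247)
2^16 ≡ 9^2 = 81 ≡ 81 (mod 247)
2^32 ≡ 81^2 = 6561 ≡ 139 (mod 247)
2^64 ≡ 139^2 = 19321 ≡ 55 (mod 247)
2^128 ≡ 55^2 = 3025 ≡ 61 (mod 247)
246 = 128 + 64 + 32 + 16 + 4 + 2 in binary powers of 2.
So 2^246 ≡ 61 · 55 · 139 · 81 · 16 · 4 ≡ 220 (mod 247).
Since 220 ≠ 1, base 2 is a Fermat witness: 247 is composite.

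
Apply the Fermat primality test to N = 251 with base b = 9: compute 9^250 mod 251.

1

9^1 ≡ 9 (mod 251)
9^2 ≡ 9^2 = 81 ≡ 81 (mod 251)
9^4 ≡ 81^2 = 6561 ≡ 35 (mod 251)
9^8 ≡ 35^2 = 1225 ≡ 221 (mod 251)
9^16 ≡ 221^2 = 48841 ≡ 147 (mod 251)
9^32 ≡ 147^2 = 21609 ≡ 23 (mod 251)
9^64 ≡ 23^2 = 529 ≡ 27 (mod 251)
9^128 ≡ 27^2 = 729 ≡ 227 (mod 251)
250 = 128 + 64 + 32 + 16 + 8 + 2 in binary powers of 2.
So 9^250 ≡ 227 · 27 · 23 · 147 · 221 · 81 ≡ 1 (mod 251).
Since the result is 1, base 9 gives no evidence that 251 is composite.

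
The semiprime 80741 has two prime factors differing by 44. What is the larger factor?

Since p = q + 44, we have 80741 = q(q + 44), so q² + 44q − 80741 = 0.
Discriminant: 44² + 4·80741 = 1936 + 322964 = 324900; √324900 = 570.
q = (−44 + 570)/2 = 263, and p = q + 44 = 307.
Check: 263 · 307 = 80741.

307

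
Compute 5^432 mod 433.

1

5^1 ≡ 5 (mod 433)
5^2 ≡ 5^2 = 25 ≡ 25 (mod 433)
5^4 ≡ 25^2 = 625 ≡ 192 (mod 433)
5^8 ≡ 192^2 = 36864 ≡ 59 (mod 433)
5^16 ≡ 59^2 = 3481 ≡ 17 (mod 433)
5^32 ≡ 17^2 = 289 ≡ 289 (mod 433)
5^64 ≡ 289^2 = 83521 ≡ 385 (mod 433)
5^128 ≡ 385^2 = 148225 ≡ 139 (mod 433)
5^256 ≡ 139^2 = 19321 ≡ 269 (mod 433)
432 = 256 + 128 + 32 + 16 in binary powers of 2.
So 5^432 ≡ 269 · 139 · 289 · 17 ≡ 1 (mod 433).
Since the result is 1, base 5 gives no evidence that 433 is composite.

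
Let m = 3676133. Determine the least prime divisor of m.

3676133 is odd.
Digit sum 29, not divisible by 3.
Ends in 3: not divisible by 5.
7: 3676133 = 7·525161 + 6
11: 3676133 = 11·334193 + 10
13: 3676133 = 13·282779 + 6
17: 3676133 = 17·216243 + 2
19: 3676133 = 19·193480 + 13
23: 3676133 = 23·159831 + 20
29: 3676133 = 29·126763 + 6
31: 3676133 = 31·118584 + 29
37: 3676133 = 37·99354 + 35
41: 3676133 = 41·89661 + 32
43: 3676133 = 43·85491 + 20
47: 3676133 = 47·78215 + 28
53: 3676133 = 53·69361

53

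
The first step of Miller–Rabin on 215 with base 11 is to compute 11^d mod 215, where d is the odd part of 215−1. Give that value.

215 − 1 = 214 = 2^1 · 107, so d = 107.
11^1 ≡ 11 (mod 215)
11^2 ≡ 11^2 = 121 ≡ 121 (mod 215)
11^4 ≡ 121^2 = 14641 ≡ 21 (mod 215)
11^8 ≡ 21^2 = 441 ≡ 11 (mod 215)
11^16 ≡ 11^2 = 121 ≡ 121 (mod 215)
11^32 ≡ 121^2 = 14641 ≡ 21 (mod 215)
11^64 ≡ 21^2 = 441 ≡ 11 (mod 215)
107 = 64 + 32 + 8 + 2 + 1 in binary powers of 2.
So 11^107 ≡ 11 · 21 · 11 · 121 · 11 ≡ 121 (mod 215).
Squaring chain: 121; never reaches −1, so base 11 is a Miller–Rabin witness that 215 is composite.

121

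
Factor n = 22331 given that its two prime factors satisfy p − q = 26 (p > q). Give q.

137

Since p = q + 26, we have 22331 = q(q + 26), so q² + 26q − 22331 = 0.
Discriminant: 26² + 4·22331 = 676 + 89324 = 90000; √90000 = 300.
q = (−26 + 300)/2 = 137, and p = q + 26 = 163.
Check: 137 · 163 = 22331.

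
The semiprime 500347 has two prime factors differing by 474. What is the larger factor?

983

Since p = q + 474, we have 500347 = q(q + 474), so q² + 474q − 500347 = 0.
Discriminant: 474² + 4·500347 = 224676 + 2001388 = 2226064; √2226064 = 1492.
q = (−474 + 1492)/2 = 509, and p = q + 474 = 983.
Check: 509 · 983 = 500347.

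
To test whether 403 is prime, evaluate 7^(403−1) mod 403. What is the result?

7^1 ≡ 7 (mod 403)
7^2 ≡ 7^2 = 49 ≡ 49 (mod 403)
7^4 ≡ 49^2 = 2401 ≡ 386 (mod 403)
7^8 ≡ 386^2 = 148996 ≡ 289 (mod 403)
7^16 ≡ 289^2 = 83521 ≡ 100 (mod 403)
7^32 ≡ 100^2 = 10000 ≡ 328 (mod 403)
7^64 ≡ 328^2 = 107584 ≡ 386 (mod 403)
7^128 ≡ 386^2 = 148996 ≡ 289 (mod 403)
7^256 ≡ 289^2 = 83521 ≡ 100 (mod 403)
402 = 256 + 128 + 16 + 2 in binary powers of 2.
So 7^402 ≡ 100 · 289 · 100 · 49 ≡ 233 (mod 403).
Since 233 ≠ 1, base 7 is a Fermat witness: 403 is composite.

233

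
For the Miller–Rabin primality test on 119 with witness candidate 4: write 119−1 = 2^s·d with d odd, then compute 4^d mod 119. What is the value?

30

119 − 1 = 118 = 2^1 · 59, so d = 59.
4^1 ≡ 4 (mod 119)
4^2 ≡ 4^2 = 16 ≡ 16 (mod 119)
4^4 ≡ 16^2 = 256 ≡ 18 (mod 119)
4^8 ≡ 18^2 = 324 ≡ 86 (mod 119)
4^16 ≡ 86^2 = 7396 ≡ 18 (mod 119)
4^32 ≡ 18^2 = 324 ≡ 86 (mod 119)
59 = 32 + 16 + 8 + 2 + 1 in binary powers of 2.
So 4^59 ≡ 86 · 18 · 86 · 16 · 4 ≡ 30 (mod 119).
Squaring chain: 30; never reaches −1, so base 4 is a Miller–Rabin witness that 119 is composite.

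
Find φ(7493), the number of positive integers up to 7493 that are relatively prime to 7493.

7308

Factor: 7493 = 59 · 127.
φ(7493) = (59−1) · (127−1) = 58 · 126 = 7308.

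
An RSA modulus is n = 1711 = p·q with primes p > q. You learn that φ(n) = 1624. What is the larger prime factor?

φ(n) = (p−1)(q−1) = n − (p+q) + 1, so p + q = 1711 − 1624 + 1 = 88.
p and q are the roots of t² − 88t + 1711 = 0.
Discriminant: 88² − 4·1711 = 7744 − 6844 = 900; √900 = 30.
q = (88 − 30)/2 = 29, p = (88 + 30)/2 = 59.
Check: 29 · 59 = 1711.

59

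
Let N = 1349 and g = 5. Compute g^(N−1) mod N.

54

5^1 ≡ 5 (mod 1349)
5^2 ≡ 5^2 = 25 ≡ 25 (mod 1349)
5^4 ≡ 25^2 = 625 ≡ 625 (mod 1349)
5^8 ≡ 625^2 = 390625 ≡ 764 (mod 1349)
5^16 ≡ 764^2 = 583696 ≡ 928 (mod 1349)
5^32 ≡ 928^2 = 861184 ≡ 522 (mod 1349)
5^64 ≡ 522^2 = 272484 ≡ 1335 (mod 1349)
5^128 ≡ 1335^2 = 1782225 ≡ 196 (mod 1349)
5^256 ≡ 196^2 = 38416 ≡ 644 (mod 1349)
5^512 ≡ 644^2 = 414736 ≡ 593 (mod 1349)
5^1024 ≡ 593^2 = 351649 ≡ 909 (mod 1349)
1348 = 1024 + 256 + 64 + 4 in binary powers of 2.
So 5^1348 ≡ 909 · 644 · 1335 · 625 ≡ 54 (mod 1349).
Since 54 ≠ 1, base 5 is a Fermat witness: 1349 is composite.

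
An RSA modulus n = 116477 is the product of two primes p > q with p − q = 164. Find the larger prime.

433

Since p = q + 164, we have 116477 = q(q + 164), so q² + 164q − 116477 = 0.
Discriminant: 164² + 4·116477 = 26896 + 465908 = 492804; √492804 = 702.
q = (−164 + 702)/2 = 269, and p = q + 164 = 433.
Check: 269 · 433 = 116477.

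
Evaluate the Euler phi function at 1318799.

1277536

Factor: 1318799 = 53 · 149 · 167.
φ(1318799) = (53−1) · (149−1) · (167−1) = 52 · 148 · 166 = 1277536.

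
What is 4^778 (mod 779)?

4^1 ≡ 4 (mod 779)
4^2 ≡ 4^2 = 16 ≡ 16 (mod 779)
4^4 ≡ 16^2 = 256 ≡ 256 (mod 779)
4^8 ≡ 256^2 = 65536 ≡ 100 (mod 779)
4^16 ≡ 100^2 = 10000 ≡ 652 (mod 779)
4^32 ≡ 652^2 = 425104 ≡ 549 (mod 779)
4^64 ≡ 549^2 = 301401 ≡ 707 (mod 779)
4^128 ≡ 707^2 = 499849 ≡ 510 (mod 779)
4^256 ≡ 510^2 = 260100 ≡ 693 (mod 779)
4^512 ≡ 693^2 = 480249 ≡ 385 (mod 779)
778 = 512 + 256 + 8 + 2 in binary powers of 2.
So 4^778 ≡ 385 · 693 · 100 · 16 ≡ 674 (mod 779).
Since 674 ≠ 1, base 4 is a Fermat witness: 779 is composite.

674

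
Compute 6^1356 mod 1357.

6^1 ≡ 6 (mod 1357)
6^2 ≡ 6^2 = 36 ≡ 36 (mod 1357)
6^4 ≡ 36^2 = 1296 ≡ 1296 (mod 1357)
6^8 ≡ 1296^2 = 1679616 ≡ 1007 (mod 1357)
6^16 ≡ 1007^2 = 1014049 ≡ 370 (mod 1357)
6^32 ≡ 370^2 = 136900 ≡ 1200 (mod 1357)
6^64 ≡ 1200^2 = 1440000 ≡ 223 (mod 1357)
6^128 ≡ 223^2 = 49729 ≡ 877 (mod 1357)
6^256 ≡ 877^2 = 769129 ≡ 1067 (mod 1357)
6^512 ≡ 1067^2 = 1138489 ≡ 1323 (mod 1357)
6^1024 ≡ 1323^2 = 1750329 ≡ 1156 (mod 1357)
1356 = 1024 + 256 + 64 + 8 + 4 in binary powers of 2.
So 6^1356 ≡ 1156 · 1067 · 223 · 1007 · 1296 ≡ 1090 (mod 1357).
Since 1090 ≠ 1, base 6 is a Fermat witness: 1357 is composite.

1090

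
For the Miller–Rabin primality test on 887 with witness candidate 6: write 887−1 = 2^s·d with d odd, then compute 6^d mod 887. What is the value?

887 − 1 = 886 = 2^1 · 443, so d = 443.
6^1 ≡ 6 (mod 887)
6^2 ≡ 6^2 = 36 ≡ 36 (mod 887)
6^4 ≡ 36^2 = 1296 ≡ 409 (mod 887)
6^8 ≡ 409^2 = 167281 ≡ 525 (mod 887)
6^16 ≡ 525^2 = 275625 ≡ 655 (mod 887)
6^32 ≡ 655^2 = 429025 ≡ 604 (mod 887)
6^64 ≡ 604^2 = 364816 ≡ 259 (mod 887)
6^128 ≡ 259^2 = 67081 ≡ 556 (mod 887)
6^256 ≡ 556^2 = 309136 ≡ 460 (mod 887)
443 = 256 + 128 + 32 + 16 + 8 + 2 + 1 in binary powers of 2.
So 6^443 ≡ 460 · 556 · 604 · 655 · 525 · 36 · 6 ≡ 1 (mod 887).
Since 6^d ≡ 1 (mod 887), base 6 does not prove 887 composite.

1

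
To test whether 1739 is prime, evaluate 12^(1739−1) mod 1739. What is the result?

12^1 ≡ 12 (mod 1739)
12^2 ≡ 12^2 = 144 ≡ 144 (mod 1739)
12^4 ≡ 144^2 = 20736 ≡ 1607 (mod 1739)
12^8 ≡ 1607^2 = 2582449 ≡ 34 (mod 1739)
12^16 ≡ 34^2 = 1156 ≡ 1156 (mod 1739)
12^32 ≡ 1156^2 = 1336336 ≡ 784 (mod 1739)
12^64 ≡ 784^2 = 614656 ≡ 789 (mod 1739)
12^128 ≡ 789^2 = 622521 ≡ 1698 (mod 1739)
12^256 ≡ 1698^2 = 2883204 ≡ 1681 (mod 1739)
12^512 ≡ 1681^2 = 2825761 ≡ 1625 (mod 1739)
12^1024 ≡ 1625^2 = 2640625 ≡ 823 (mod 1739)
1738 = 1024 + 512 + 128 + 64 + 8 + 2 in binary powers of 2.
So 12^1738 ≡ 823 · 1625 · 1698 · 789 · 34 · 144 ≡ 382 (mod 1739).
Since 382 ≠ 1, base 12 is a Fermat witness: 1739 is composite.

382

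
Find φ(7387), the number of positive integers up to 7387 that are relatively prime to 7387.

Factor: 7387 = 83 · 89.
φ(7387) = (83−1) · (89−1) = 82 · 88 = 7216.

7216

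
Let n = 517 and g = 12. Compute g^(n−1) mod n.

243

12^1 ≡ 12 (mod 517)
12^2 ≡ 12^2 = 144 ≡ 144 (mod 517)
12^4 ≡ 144^2 = 20736 ≡ 56 (mod 517)
12^8 ≡ 56^2 = 3136 ≡ 34 (mod 517)
12^16 ≡ 34^2 = 1156 ≡ 122 (mod 517)
12^32 ≡ 122^2 = 14884 ≡ 408 (mod 517)
12^64 ≡ 408^2 = 166464 ≡ 507 (mod 517)
12^128 ≡ 507^2 = 257049 ≡ 100 (mod 517)
12^256 ≡ 100^2 = 10000 ≡ 177 (mod 517)
12^512 ≡ 177^2 = 31329 ≡ 309 (mod 517)
516 = 512 + 4 in binary powers of 2.
So 12^516 ≡ 309 · 56 ≡ 243 (mod 517).
Since 243 ≠ 1, base 12 is a Fermat witness: 517 is composite.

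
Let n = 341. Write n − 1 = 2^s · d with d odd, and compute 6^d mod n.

285

341 − 1 = 340 = 2^2 · 85, so d = 85.
6^1 ≡ 6 (mod 341)
6^2 ≡ 6^2 = 36 ≡ 36 (mod 341)
6^4 ≡ 36^2 = 1296 ≡ 273 (mod 341)
6^8 ≡ 273^2 = 74529 ≡ 191 (mod 341)
6^16 ≡ 191^2 = 36481 ≡ 335 (mod 341)
6^32 ≡ 335^2 = 112225 ≡ 36 (mod 341)
6^64 ≡ 36^2 = 1296 ≡ 273 (mod 341)
85 = 64 + 16 + 4 + 1 in binary powers of 2.
So 6^85 ≡ 273 · 335 · 273 · 6 ≡ 285 (mod 341).
Squaring chain: 285 → 67; never reaches −1, so base 6 is a Miller–Rabin witness that 341 is composite.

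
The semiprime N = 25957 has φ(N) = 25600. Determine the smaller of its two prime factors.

101

φ(n) = (p−1)(q−1) = n − (p+q) + 1, so p + q = 25957 − 25600 + 1 = 358.
p and q are the roots of t² − 358t + 25957 = 0.
Discriminant: 358² − 4·25957 = 128164 − 103828 = 24336; √24336 = 156.
q = (358 − 156)/2 = 101, p = (358 + 156)/2 = 257.
Check: 101 · 257 = 25957.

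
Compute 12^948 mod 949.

12^1 ≡ 12 (mod 949)
12^2 ≡ 12^2 = 144 ≡ 144 (mod 949)
12^4 ≡ 144^2 = 20736 ≡ 807 (mod 949)
12^8 ≡ 807^2 = 651249 ≡ 235 (mod 949)
12^16 ≡ 235^2 = 55225 ≡ 183 (mod 949)
12^32 ≡ 183^2 = 33489 ≡ 274 (mod 949)
12^64 ≡ 274^2 = 75076 ≡ 105 (mod 949)
12^128 ≡ 105^2 = 11025 ≡ 586 (mod 949)
12^256 ≡ 586^2 = 343396 ≡ 807 (mod 949)
12^512 ≡ 807^2 = 651249 ≡ 235 (mod 949)
948 = 512 + 256 + 128 + 32 + 16 + 4 in binary powers of 2.
So 12^948 ≡ 235 · 807 · 586 · 274 · 183 · 807 ≡ 794 (mod 949).
Since 794 ≠ 1, base 12 is a Fermat witness: 949 is composite.

794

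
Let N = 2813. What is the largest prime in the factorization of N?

97

2813 = 29 · 97
97 is prime.
So 2813 = 29 · 97; the largest prime factor is 97.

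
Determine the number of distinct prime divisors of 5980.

4

5980 = 2^2 · 1495
1495 = 5 · 299
299 = 13 · 23
5980 = 2^2 · 5 · 13 · 23, which has 4 distinct prime factors.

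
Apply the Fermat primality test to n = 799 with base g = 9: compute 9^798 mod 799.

9^1 ≡ 9 (mod 799)
9^2 ≡ 9^2 = 81 ≡ 81 (mod 799)
9^4 ≡ 81^2 = 6561 ≡ 169 (mod 799)
9^8 ≡ 169^2 = 28561 ≡ 596 (mod 799)
9^16 ≡ 596^2 = 355216 ≡ 460 (mod 799)
9^32 ≡ 460^2 = 211600 ≡ 664 (mod 799)
9^64 ≡ 664^2 = 440896 ≡ 647 (mod 799)
9^128 ≡ 647^2 = 418609 ≡ 732 (mod 799)
9^256 ≡ 732^2 = 535824 ≡ 494 (mod 799)
9^512 ≡ 494^2 = 244036 ≡ 341 (mod 799)
798 = 512 + 256 + 16 + 8 + 4 + 2 in binary powers of 2.
So 9^798 ≡ 341 · 494 · 460 · 596 · 169 · 81 ≡ 225 (mod 799).
Since 225 ≠ 1, base 9 is a Fermat witness: 799 is composite.

225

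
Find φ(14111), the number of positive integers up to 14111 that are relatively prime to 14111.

13872

Factor: 14111 = 103 · 137.
φ(14111) = (103−1) · (137−1) = 102 · 136 = 13872.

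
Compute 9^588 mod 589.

140

9^1 ≡ 9 (mod 589)
9^2 ≡ 9^2 = 81 ≡ 81 (mod 589)
9^4 ≡ 81^2 = 6561 ≡ 82 (mod 589)
9^8 ≡ 82^2 = 6724 ≡ 245 (mod 589)
9^16 ≡ 245^2 = 60025 ≡ 536 (mod 589)
9^32 ≡ 536^2 = 287296 ≡ 453 (mod 589)
9^64 ≡ 453^2 = 205209 ≡ 237 (mod 589)
9^128 ≡ 237^2 = 56169 ≡ 214 (mod 589)
9^256 ≡ 214^2 = 45796 ≡ 443 (mod 589)
9^512 ≡ 443^2 = 196249 ≡ 112 (mod 589)
588 = 512 + 64 + 8 + 4 in binary powers of 2.
So 9^588 ≡ 112 · 237 · 245 · 82 ≡ 140 (mod 589).
Since 140 ≠ 1, base 9 is a Fermat witness: 589 is composite.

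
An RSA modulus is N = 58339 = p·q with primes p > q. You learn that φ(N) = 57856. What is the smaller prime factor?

φ(n) = (p−1)(q−1) = n − (p+q) + 1, so p + q = 58339 − 57856 + 1 = 484.
p and q are the roots of t² − 484t + 58339 = 0.
Discriminant: 484² − 4·58339 = 234256 − 233356 = 900; √900 = 30.
q = (484 − 30)/2 = 227, p = (484 + 30)/2 = 257.
Check: 227 · 257 = 58339.

227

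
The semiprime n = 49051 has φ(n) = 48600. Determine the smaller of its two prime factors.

181

φ(n) = (p−1)(q−1) = n − (p+q) + 1, so p + q = 49051 − 48600 + 1 = 452.
p and q are the roots of t² − 452t + 49051 = 0.
Discriminant: 452² − 4·49051 = 204304 − 196204 = 8100; √8100 = 90.
q = (452 − 90)/2 = 181, p = (452 + 90)/2 = 271.
Check: 181 · 271 = 49051.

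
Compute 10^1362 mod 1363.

63

10^1 ≡ 10 (mod 1363)
10^2 ≡ 10^2 = 100 ≡ 100 (mod 1363)
10^4 ≡ 100^2 = 10000 ≡ 459 (mod 1363)
10^8 ≡ 459^2 = 210681 ≡ 779 (mod 1363)
10^16 ≡ 779^2 = 606841 ≡ 306 (mod 1363)
10^32 ≡ 306^2 = 93636 ≡ 952 (mod 1363)
10^64 ≡ 952^2 = 906304 ≡ 1272 (mod 1363)
10^128 ≡ 1272^2 = 1617984 ≡ 103 (mod 1363)
10^256 ≡ 103^2 = 10609 ≡ 1068 (mod 1363)
10^512 ≡ 1068^2 = 1140624 ≡ 1156 (mod 1363)
10^1024 ≡ 1156^2 = 1336336 ≡ 596 (mod 1363)
1362 = 1024 + 256 + 64 + 16 + 2 in binary powers of 2.
So 10^1362 ≡ 596 · 1068 · 1272 · 306 · 100 ≡ 63 (mod 1363).
Since 63 ≠ 1, base 10 is a Fermat witness: 1363 is composite.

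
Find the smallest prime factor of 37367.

37367 is odd.
Digit sum 26, not divisible by 3.
Ends in 7: not divisible by 5.
7: 37367 = 7·5338 + 1
11: 37367 = 11·3397

11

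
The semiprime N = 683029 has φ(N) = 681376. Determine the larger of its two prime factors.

857

φ(n) = (p−1)(q−1) = n − (p+q) + 1, so p + q = 683029 − 681376 + 1 = 1654.
p and q are the roots of t² − 1654t + 683029 = 0.
Discriminant: 1654² − 4·683029 = 2735716 − 2732116 = 3600; √3600 = 60.
q = (1654 − 60)/2 = 797, p = (1654 + 60)/2 = 857.
Check: 797 · 857 = 683029.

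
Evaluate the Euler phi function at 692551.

Factor: 692551 = 53 · 73 · 179.
φ(692551) = (53−1) · (73−1) · (179−1) = 52 · 72 · 178 = 666432.

666432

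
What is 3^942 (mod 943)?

3^1 ≡ 3 (mod 943)
3^2 ≡ 3^2 = 9 ≡ 9 (mod 943)
3^4 ≡ 9^2 = 81 ≡ 81 (mod 943)
3^8 ≡ 81^2 = 6561 ≡ 903 (mod 943)
3^16 ≡ 903^2 = 815409 ≡ 657 (mod 943)
3^32 ≡ 657^2 = 431649 ≡ 698 (mod 943)
3^64 ≡ 698^2 = 487204 ≡ 616 (mod 943)
3^128 ≡ 616^2 = 379456 ≡ 370 (mod 943)
3^256 ≡ 370^2 = 136900 ≡ 165 (mod 943)
3^512 ≡ 165^2 = 27225 ≡ 821 (mod 943)
942 = 512 + 256 + 128 + 32 + 8 + 4 + 2 in binary powers of 2.
So 3^942 ≡ 821 · 165 · 370 · 698 · 903 · 81 · 9 ≡ 278 (mod 943).
Since 278 ≠ 1, base 3 is a Fermat witness: 943 is composite.

278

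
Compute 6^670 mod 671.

6^1 ≡ 6 (mod 671)
6^2 ≡ 6^2 = 36 ≡ 36 (mod 671)
6^4 ≡ 36^2 = 1296 ≡ 625 (mod 671)
6^8 ≡ 625^2 = 390625 ≡ 103 (mod 671)
6^16 ≡ 103^2 = 10609 ≡ 544 (mod 671)
6^32 ≡ 544^2 = 295936 ≡ 25 (mod 671)
6^64 ≡ 25^2 = 625 ≡ 625 (mod 671)
6^128 ≡ 625^2 = 390625 ≡ 103 (mod 671)
6^256 ≡ 103^2 = 10609 ≡ 544 (mod 671)
6^512 ≡ 544^2 = 295936 ≡ 25 (mod 671)
670 = 512 + 128 + 16 + 8 + 4 + 2 in binary powers of 2.
So 6^670 ≡ 25 · 103 · 544 · 103 · 625 · 36 ≡ 353 (mod 671).
Since 353 ≠ 1, base 6 is a Fermat witness: 671 is composite.

353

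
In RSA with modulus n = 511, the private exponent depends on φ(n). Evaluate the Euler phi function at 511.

432

Factor: 511 = 7 · 73.
φ(511) = (7−1) · (73−1) = 6 · 72 = 432.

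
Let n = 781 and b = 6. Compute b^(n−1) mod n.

375

6^1 ≡ 6 (mod 781)
6^2 ≡ 6^2 = 36 ≡ 36 (mod 781)
6^4 ≡ 36^2 = 1296 ≡ 515 (mod 781)
6^8 ≡ 515^2 = 265225 ≡ 466 (mod 781)
6^16 ≡ 466^2 = 217156 ≡ 38 (mod 781)
6^32 ≡ 38^2 = 1444 ≡ 663 (mod 781)
6^64 ≡ 663^2 = 439569 ≡ 647 (mod 781)
6^128 ≡ 647^2 = 418609 ≡ 774 (mod 781)
6^256 ≡ 774^2 = 599076 ≡ 49 (mod 781)
6^512 ≡ 49^2 = 2401 ≡ 58 (mod 781)
780 = 512 + 256 + 8 + 4 in binary powers of 2.
So 6^780 ≡ 58 · 49 · 466 · 515 ≡ 375 (mod 781).
Since 375 ≠ 1, base 6 is a Fermat witness: 781 is composite.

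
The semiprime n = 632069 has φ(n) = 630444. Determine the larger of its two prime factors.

983

φ(n) = (p−1)(q−1) = n − (p+q) + 1, so p + q = 632069 − 630444 + 1 = 1626.
p and q are the roots of t² − 1626t + 632069 = 0.
Discriminant: 1626² − 4·632069 = 2643876 − 2528276 = 115600; √115600 = 340.
q = (1626 − 340)/2 = 643, p = (1626 + 340)/2 = 983.
Check: 643 · 983 = 632069.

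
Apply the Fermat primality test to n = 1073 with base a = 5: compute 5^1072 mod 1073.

488

5^1 ≡ 5 (mod 1073)
5^2 ≡ 5^2 = 25 ≡ 25 (mod 1073)
5^4 ≡ 25^2 = 625 ≡ 625 (mod 1073)
5^8 ≡ 625^2 = 390625 ≡ 53 (mod 1073)
5^16 ≡ 53^2 = 2809 ≡ 663 (mod 1073)
5^32 ≡ 663^2 = 439569 ≡ 712 (mod 1073)
5^64 ≡ 712^2 = 506944 ≡ 488 (mod 1073)
5^128 ≡ 488^2 = 238144 ≡ 1011 (mod 1073)
5^256 ≡ 1011^2 = 1022121 ≡ 625 (mod 1073)
5^512 ≡ 625^2 = 390625 ≡ 53 (mod 1073)
5^1024 ≡ 53^2 = 2809 ≡ 663 (mod 1073)
1072 = 1024 + 32 + 16 in binary powers of 2.
So 5^1072 ≡ 663 · 712 · 663 ≡ 488 (mod 1073).
Since 488 ≠ 1, base 5 is a Fermat witness: 1073 is composite.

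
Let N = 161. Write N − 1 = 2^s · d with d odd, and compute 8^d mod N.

161 − 1 = 160 = 2^5 · 5, so d = 5.
8^1 ≡ 8 (mod 161)
8^2 ≡ 8^2 = 64 ≡ 64 (mod 161)
8^4 ≡ 64^2 = 4096 ≡ 71 (mod 161)
5 = 4 + 1 in binary powers of 2.
So 8^5 ≡ 71 · 8 ≡ 85 (mod 161).
Squaring chain: 85 → 141 → 78 → 127 → 29; never reaches −1, so base 8 is a Miller–Rabin witness that 161 is composite.

85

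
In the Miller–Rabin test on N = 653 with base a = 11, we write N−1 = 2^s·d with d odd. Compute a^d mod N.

653 − 1 = 652 = 2^2 · 163, so d = 163.
11^1 ≡ 11 (mod 653)
11^2 ≡ 11^2 = 121 ≡ 121 (mod 653)
11^4 ≡ 121^2 = 14641 ≡ 275 (mod 653)
11^8 ≡ 275^2 = 75625 ≡ 530 (mod 653)
11^16 ≡ 530^2 = 280900 ≡ 110 (mod 653)
11^32 ≡ 110^2 = 12100 ≡ 346 (mod 653)
11^64 ≡ 346^2 = 119716 ≡ 217 (mod 653)
11^128 ≡ 217^2 = 47089 ≡ 73 (mod 653)
163 = 128 + 32 + 2 + 1 in binary powers of 2.
So 11^163 ≡ 73 · 346 · 121 · 11 ≡ 652 (mod 653).
Since 11^d ≡ 652 (mod 653), base 11 does not prove 653 composite.

652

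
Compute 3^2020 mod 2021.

3^1 ≡ 3 (mod 2021)
3^2 ≡ 3^2 = 9 ≡ 9 (mod 2021)
3^4 ≡ 9^2 = 81 ≡ 81 (mod 2021)
3^8 ≡ 81^2 = 6561 ≡ 498 (mod 2021)
3^16 ≡ 498^2 = 248004 ≡ 1442 (mod 2021)
3^32 ≡ 1442^2 = 2079364 ≡ 1776 (mod 2021)
3^64 ≡ 1776^2 = 3154176 ≡ 1416 (mod 2021)
3^128 ≡ 1416^2 = 2005056 ≡ 224 (mod 2021)
3^256 ≡ 224^2 = 50176 ≡ 1672 (mod 2021)
3^512 ≡ 1672^2 = 2795584 ≡ 541 (mod 2021)
3^1024 ≡ 541^2 = 292681 ≡ 1657 (mod 2021)
2020 = 1024 + 512 + 256 + 128 + 64 + 32 + 4 in binary powers of 2.
So 3^2020 ≡ 1657 · 541 · 1672 · 224 · 1416 · 1776 · 81 ≡ 253 (mod 2021).
Since 253 ≠ 1, base 3 is a Fermat witness: 2021 is composite.

253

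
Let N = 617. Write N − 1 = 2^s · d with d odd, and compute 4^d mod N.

617 − 1 = 616 = 2^3 · 77, so d = 77.
4^1 ≡ 4 (mod 617)
4^2 ≡ 4^2 = 16 ≡ 16 (mod 617)
4^4 ≡ 16^2 = 256 ≡ 256 (mod 617)
4^8 ≡ 256^2 = 65536 ≡ 134 (mod 617)
4^16 ≡ 134^2 = 17956 ≡ 63 (mod 617)
4^32 ≡ 63^2 = 3969 ≡ 267 (mod 617)
4^64 ≡ 267^2 = 71289 ≡ 334 (mod 617)
77 = 64 + 8 + 4 + 1 in binary powers of 2.
So 4^77 ≡ 334 · 134 · 256 · 4 ≡ 1 (mod 617).
Since 4^d ≡ 1 (mod 617), base 4 does not prove 617 composite.

1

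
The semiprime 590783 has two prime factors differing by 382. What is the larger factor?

983

Since p = q + 382, we have 590783 = q(q + 382), so q² + 382q − 590783 = 0.
Discriminant: 382² + 4·590783 = 145924 + 2363132 = 2509056; √2509056 = 1584.
q = (−382 + 1584)/2 = 601, and p = q + 382 = 983.
Check: 601 · 983 = 590783.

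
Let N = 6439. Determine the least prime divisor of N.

6439 is odd.
Digit sum 22, not divisible by 3.
Ends in 9: not divisible by 5.
7: 6439 = 7·919 + 6
11: 6439 = 11·585 + 4
13: 6439 = 13·495 + 4
17: 6439 = 17·378 + 13
19: 6439 = 19·338 + 17
23: 6439 = 23·279 + 22
29: 6439 = 29·222 + 1
31: 6439 = 31·207 + 22
37: 6439 = 37·174 + 1
41: 6439 = 41·157 + 2
43: 6439 = 43·149 + 32
47: 6439 = 47·137

47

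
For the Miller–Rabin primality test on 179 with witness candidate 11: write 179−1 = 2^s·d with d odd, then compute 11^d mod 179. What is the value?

178

179 − 1 = 178 = 2^1 · 89, so d = 89.
11^1 ≡ 11 (mod 179)
11^2 ≡ 11^2 = 121 ≡ 121 (mod 179)
11^4 ≡ 121^2 = 14641 ≡ 142 (mod 179)
11^8 ≡ 142^2 = 20164 ≡ 116 (mod 179)
11^16 ≡ 116^2 = 13456 ≡ 31 (mod 179)
11^32 ≡ 31^2 = 961 ≡ 66 (mod 179)
11^64 ≡ 66^2 = 4356 ≡ 60 (mod 179)
89 = 64 + 16 + 8 + 1 in binary powers of 2.
So 11^89 ≡ 60 · 31 · 116 · 11 ≡ 178 (mod 179).
Since 11^d ≡ 178 (mod 179), base 11 does not prove 179 composite.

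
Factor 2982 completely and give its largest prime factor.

71

2982 = 2 · 1491
1491 = 3 · 497
497 = 7 · 71
71 is prime.
So 2982 = 2 · 3 · 7 · 71; the largest prime factor is 71.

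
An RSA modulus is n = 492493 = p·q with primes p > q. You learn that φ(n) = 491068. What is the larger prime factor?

839

φ(n) = (p−1)(q−1) = n − (p+q) + 1, so p + q = 492493 − 491068 + 1 = 1426.
p and q are the roots of t² − 1426t + 492493 = 0.
Discriminant: 1426² − 4·492493 = 2033476 − 1969972 = 63504; √63504 = 252.
q = (1426 − 252)/2 = 587, p = (1426 + 252)/2 = 839.
Check: 587 · 839 = 492493.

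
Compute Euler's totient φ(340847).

Factor: 340847 = 13 · 157 · 167.
φ(340847) = (13−1) · (157−1) · (167−1) = 12 · 156 · 166 = 310752.

310752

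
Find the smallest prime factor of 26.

26 is even: 2 divides it.

2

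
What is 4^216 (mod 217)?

190

4^1 ≡ 4 (mod 217)
4^2 ≡ 4^2 = 16 ≡ 16 (mod 217)
4^4 ≡ 16^2 = 256 ≡ 39 (mod 217)
4^8 ≡ 39^2 = 1521 ≡ 2 (mod 217)
4^16 ≡ 2^2 = 4 ≡ 4 (mod 217)
4^32 ≡ 4^2 = 16 ≡ 16 (mod 217)
4^64 ≡ 16^2 = 256 ≡ 39 (mod 217)
4^128 ≡ 39^2 = 1521 ≡ 2 (mod 217)
216 = 128 + 64 + 16 + 8 in binary powers of 2.
So 4^216 ≡ 2 · 39 · 4 · 2 ≡ 190 (mod 217).
Since 190 ≠ 1, base 4 is a Fermat witness: 217 is composite.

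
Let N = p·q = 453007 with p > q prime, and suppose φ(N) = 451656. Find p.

φ(n) = (p−1)(q−1) = n − (p+q) + 1, so p + q = 453007 − 451656 + 1 = 1352.
p and q are the roots of t² − 1352t + 453007 = 0.
Discriminant: 1352² − 4·453007 = 1827904 − 1812028 = 15876; √15876 = 126.
q = (1352 − 126)/2 = 613, p = (1352 + 126)/2 = 739.
Check: 613 · 739 = 453007.

739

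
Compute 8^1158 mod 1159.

8^1 ≡ 8 (mod 1159)
8^2 ≡ 8^2 = 64 ≡ 64 (mod 1159)
8^4 ≡ 64^2 = 4096 ≡ 619 (mod 1159)
8^8 ≡ 619^2 = 383161 ≡ 691 (mod 1159)
8^16 ≡ 691^2 = 477481 ≡ 1132 (mod 1159)
8^32 ≡ 1132^2 = 1281424 ≡ 729 (mod 1159)
8^64 ≡ 729^2 = 531441 ≡ 619 (mod 1159)
8^128 ≡ 619^2 = 383161 ≡ 691 (mod 1159)
8^256 ≡ 691^2 = 477481 ≡ 1132 (mod 1159)
8^512 ≡ 1132^2 = 1281424 ≡ 729 (mod 1159)
8^1024 ≡ 729^2 = 531441 ≡ 619 (mod 1159)
1158 = 1024 + 128 + 4 + 2 in binary powers of 2.
So 8^1158 ≡ 619 · 691 · 619 · 64 ≡ 590 (mod 1159).
Since 590 ≠ 1, base 8 is a Fermat witness: 1159 is composite.

590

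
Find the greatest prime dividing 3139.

73

3139 = 43 · 73
73 is prime.
So 3139 = 43 · 73; the largest prime factor is 73.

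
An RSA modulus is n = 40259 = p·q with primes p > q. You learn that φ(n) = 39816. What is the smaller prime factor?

φ(n) = (p−1)(q−1) = n − (p+q) + 1, so p + q = 40259 − 39816 + 1 = 444.
p and q are the roots of t² − 444t + 40259 = 0.
Discriminant: 444² − 4·40259 = 197136 − 161036 = 36100; √36100 = 190.
q = (444 − 190)/2 = 127, p = (444 + 190)/2 = 317.
Check: 127 · 317 = 40259.

127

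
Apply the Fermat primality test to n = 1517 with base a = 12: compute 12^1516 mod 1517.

127

12^1 ≡ 12 (mod 1517)
12^2 ≡ 12^2 = 144 ≡ 144 (mod 1517)
12^4 ≡ 144^2 = 20736 ≡ 1015 (mod 1517)
12^8 ≡ 1015^2 = 1030225 ≡ 182 (mod 1517)
12^16 ≡ 182^2 = 33124 ≡ 1267 (mod 1517)
12^32 ≡ 1267^2 = 1605289 ≡ 303 (mod 1517)
12^64 ≡ 303^2 = 91809 ≡ 789 (mod 1517)
12^128 ≡ 789^2 = 622521 ≡ 551 (mod 1517)
12^256 ≡ 551^2 = 303601 ≡ 201 (mod 1517)
12^512 ≡ 201^2 = 40401 ≡ 959 (mod 1517)
12^1024 ≡ 959^2 = 919681 ≡ 379 (mod 1517)
1516 = 1024 + 256 + 128 + 64 + 32 + 8 + 4 in binary powers of 2.
So 12^1516 ≡ 379 · 201 · 551 · 789 · 303 · 182 · 1015 ≡ 127 (mod 1517).
Since 127 ≠ 1, base 12 is a Fermat witness: 1517 is composite.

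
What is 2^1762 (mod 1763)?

2^1 ≡ 2 (mod 1763)
2^2 ≡ 2^2 = 4 ≡ 4 (mod 1763)
2^4 ≡ 4^2 = 16 ≡ 16 (mod 1763)
2^8 ≡ 16^2 = 256 ≡ 256 (mod 1763)
2^16 ≡ 256^2 = 65536 ≡ 305 (mod 1763)
2^32 ≡ 305^2 = 93025 ≡ 1349 (mod 1763)
2^64 ≡ 1349^2 = 1819801 ≡ 385 (mod 1763)
2^128 ≡ 385^2 = 148225 ≡ 133 (mod 1763)
2^256 ≡ 133^2 = 17689 ≡ 59 (mod 1763)
2^512 ≡ 59^2 = 3481 ≡ 1718 (mod 1763)
2^1024 ≡ 1718^2 = 2951524 ≡ 262 (mod 1763)
1762 = 1024 + 512 + 128 + 64 + 32 + 2 in binary powers of 2.
So 2^1762 ≡ 262 · 1718 · 133 · 385 · 1349 · 4 ≡ 742 (mod 1763).
Since 742 ≠ 1, base 2 is a Fermat witness: 1763 is composite.

742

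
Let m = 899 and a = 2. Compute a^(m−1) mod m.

2^1 ≡ 2 (mod 899)
2^2 ≡ 2^2 = 4 ≡ 4 (mod 899)
2^4 ≡ 4^2 = 16 ≡ 16 (mod 899)
2^8 ≡ 16^2 = 256 ≡ 256 (mod 899)
2^16 ≡ 256^2 = 65536 ≡ 808 (mod 899)
2^32 ≡ 808^2 = 652864 ≡ 190 (mod 899)
2^64 ≡ 190^2 = 36100 ≡ 140 (mod 899)
2^128 ≡ 140^2 = 19600 ≡ 721 (mod 899)
2^256 ≡ 721^2 = 519841 ≡ 219 (mod 899)
2^512 ≡ 219^2 = 47961 ≡ 314 (mod 899)
898 = 512 + 256 + 128 + 2 in binary powers of 2.
So 2^898 ≡ 314 · 219 · 721 · 4 ≡ 845 (mod 899).
Since 845 ≠ 1, base 2 is a Fermat witness: 899 is composite.

845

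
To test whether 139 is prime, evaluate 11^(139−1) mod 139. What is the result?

11^1 ≡ 11 (mod 139)
11^2 ≡ 11^2 = 121 ≡ 121 (mod 139)
11^4 ≡ 121^2 = 14641 ≡ 46 (mod 139)
11^8 ≡ 46^2 = 2116 ≡ 31 (mod 139)
11^16 ≡ 31^2 = 961 ≡ 127 (mod 139)
11^32 ≡ 127^2 = 16129 ≡ 5 (mod 139)
11^64 ≡ 5^2 = 25 ≡ 25 (mod 139)
11^128 ≡ 25^2 = 625 ≡ 69 (mod 139)
138 = 128 + 8 + 2 in binary powers of 2.
So 11^138 ≡ 69 · 31 · 121 ≡ 1 (mod 139).
Since the result is 1, base 11 gives no evidence that 139 is composite.

1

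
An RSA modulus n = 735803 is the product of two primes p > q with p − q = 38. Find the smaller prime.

Since p = q + 38, we have 735803 = q(q + 38), so q² + 38q − 735803 = 0.
Discriminant: 38² + 4·735803 = 1444 + 2943212 = 2944656; √2944656 = 1716.
q = (−38 + 1716)/2 = 839, and p = q + 38 = 877.
Check: 839 · 877 = 735803.

839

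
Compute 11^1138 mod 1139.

11^1 ≡ 11 (mod 1139)
11^2 ≡ 11^2 = 121 ≡ 121 (mod 1139)
11^4 ≡ 121^2 = 14641 ≡ 973 (mod 1139)
11^8 ≡ 973^2 = 946729 ≡ 220 (mod 1139)
11^16 ≡ 220^2 = 48400 ≡ 562 (mod 1139)
11^32 ≡ 562^2 = 315844 ≡ 341 (mod 1139)
11^64 ≡ 341^2 = 116281 ≡ 103 (mod 1139)
11^128 ≡ 103^2 = 10609 ≡ 358 (mod 1139)
11^256 ≡ 358^2 = 128164 ≡ 596 (mod 1139)
11^512 ≡ 596^2 = 355216 ≡ 987 (mod 1139)
11^1024 ≡ 987^2 = 974169 ≡ 324 (mod 1139)
1138 = 1024 + 64 + 32 + 16 + 2 in binary powers of 2.
So 11^1138 ≡ 324 · 103 · 341 · 562 · 121 ≡ 495 (mod 1139).
Since 495 ≠ 1, base 11 is a Fermat witness: 1139 is composite.

495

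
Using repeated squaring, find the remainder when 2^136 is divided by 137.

2^1 ≡ 2 (mod 137)
2^2 ≡ 2^2 = 4 ≡ 4 (mod 137)
2^4 ≡ 4^2 = 16 ≡ 16 (mod 137)
2^8 ≡ 16^2 = 256 ≡ 119 (mod 137)
2^16 ≡ 119^2 = 14161 ≡ 50 (mod 137)
2^32 ≡ 50^2 = 2500 ≡ 34 (mod 137)
2^64 ≡ 34^2 = 1156 ≡ 60 (mod 137)
2^128 ≡ 60^2 = 3600 ≡ 38 (mod 137)
136 = 128 + 8 in binary powers of 2.
So 2^136 ≡ 38 · 119 ≡ 1 (mod 137).
Since the result is 1, base 2 gives no evidence that 137 is composite.

1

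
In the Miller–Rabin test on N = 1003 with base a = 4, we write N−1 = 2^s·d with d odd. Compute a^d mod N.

990

1003 − 1 = 1002 = 2^1 · 501, so d = 501.
4^1 ≡ 4 (mod 1003)
4^2 ≡ 4^2 = 16 ≡ 16 (mod 1003)
4^4 ≡ 16^2 = 256 ≡ 256 (mod 1003)
4^8 ≡ 256^2 = 65536 ≡ 341 (mod 1003)
4^16 ≡ 341^2 = 116281 ≡ 936 (mod 1003)
4^32 ≡ 936^2 = 876096 ≡ 477 (mod 1003)
4^64 ≡ 477^2 = 227529 ≡ 851 (mod 1003)
4^128 ≡ 851^2 = 724201 ≡ 35 (mod 1003)
4^256 ≡ 35^2 = 1225 ≡ 222 (mod 1003)
501 = 256 + 128 + 64 + 32 + 16 + 4 + 1 in binary powers of 2.
So 4^501 ≡ 222 · 35 · 851 · 477 · 936 · 256 · 4 ≡ 990 (mod 1003).
Squaring chain: 990; never reaches −1, so base 4 is a Miller–Rabin witness that 1003 is composite.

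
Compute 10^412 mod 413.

10^1 ≡ 10 (mod 413)
10^2 ≡ 10^2 = 100 ≡ 100 (mod 413)
10^4 ≡ 100^2 = 10000 ≡ 88 (mod 413)
10^8 ≡ 88^2 = 7744 ≡ 310 (mod 413)
10^16 ≡ 310^2 = 96100 ≡ 284 (mod 413)
10^32 ≡ 284^2 = 80656 ≡ 121 (mod 413)
10^64 ≡ 121^2 = 14641 ≡ 186 (mod 413)
10^128 ≡ 186^2 = 34596 ≡ 317 (mod 413)
10^256 ≡ 317^2 = 100489 ≡ 130 (mod 413)
412 = 256 + 128 + 16 + 8 + 4 in binary powers of 2.
So 10^412 ≡ 130 · 317 · 284 · 310 · 88 ≡ 186 (mod 413).
Since 186 ≠ 1, base 10 is a Fermat witness: 413 is composite.

186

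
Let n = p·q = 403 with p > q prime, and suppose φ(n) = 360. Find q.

φ(n) = (p−1)(q−1) = n − (p+q) + 1, so p + q = 403 − 360 + 1 = 44.
p and q are the roots of t² − 44t + 403 = 0.
Discriminant: 44² − 4·403 = 1936 − 1612 = 324; √324 = 18.
q = (44 − 18)/2 = 13, p = (44 + 18)/2 = 31.
Check: 13 · 31 = 403.

13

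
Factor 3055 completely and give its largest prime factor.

47

3055 = 5 · 611
611 = 13 · 47
47 is prime.
So 3055 = 5 · 13 · 47; the largest prime factor is 47.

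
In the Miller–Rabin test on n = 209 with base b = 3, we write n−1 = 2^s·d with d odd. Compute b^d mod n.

71

209 − 1 = 208 = 2^4 · 13, so d = 13.
3^1 ≡ 3 (mod 209)
3^2 ≡ 3^2 = 9 ≡ 9 (mod 209)
3^4 ≡ 9^2 = 81 ≡ 81 (mod 209)
3^8 ≡ 81^2 = 6561 ≡ 82 (mod 209)
13 = 8 + 4 + 1 in binary powers of 2.
So 3^13 ≡ 82 · 81 · 3 ≡ 71 (mod 209).
Squaring chain: 71 → 25 → 207 → 4; never reaches −1, so base 3 is a Miller–Rabin witness that 209 is composite.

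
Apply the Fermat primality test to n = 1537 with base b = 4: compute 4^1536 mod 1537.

4^1 ≡ 4 (mod 1537)
4^2 ≡ 4^2 = 16 ≡ 16 (mod 1537)
4^4 ≡ 16^2 = 256 ≡ 256 (mod 1537)
4^8 ≡ 256^2 = 65536 ≡ 982 (mod 1537)
4^16 ≡ 982^2 = 964324 ≡ 625 (mod 1537)
4^32 ≡ 625^2 = 390625 ≡ 227 (mod 1537)
4^64 ≡ 227^2 = 51529 ≡ 808 (mod 1537)
4^128 ≡ 808^2 = 652864 ≡ 1176 (mod 1537)
4^256 ≡ 1176^2 = 1382976 ≡ 1213 (mod 1537)
4^512 ≡ 1213^2 = 1471369 ≡ 460 (mod 1537)
4^1024 ≡ 460^2 = 211600 ≡ 1031 (mod 1537)
1536 = 1024 + 512 in binary powers of 2.
So 4^1536 ≡ 1031 · 460 ≡ 864 (mod 1537).
Since 864 ≠ 1, base 4 is a Fermat witness: 1537 is composite.

864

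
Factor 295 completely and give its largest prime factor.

59

295 = 5 · 59
59 is prime.
So 295 = 5 · 59; the largest prime factor is 59.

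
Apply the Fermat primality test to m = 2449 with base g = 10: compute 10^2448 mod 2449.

10^1 ≡ 10 (mod 2449)
10^2 ≡ 10^2 = 100 ≡ 100 (mod 2449)
10^4 ≡ 100^2 = 10000 ≡ 204 (mod 2449)
10^8 ≡ 204^2 = 41616 ≡ 2432 (mod 2449)
10^16 ≡ 2432^2 = 5914624 ≡ 289 (mod 2449)
10^32 ≡ 289^2 = 83521 ≡ 255 (mod 2449)
10^64 ≡ 255^2 = 65025 ≡ 1351 (mod 2449)
10^128 ≡ 1351^2 = 1825201 ≡ 696 (mod 2449)
10^256 ≡ 696^2 = 484416 ≡ 1963 (mod 2449)
10^512 ≡ 1963^2 = 3853369 ≡ 1092 (mod 2449)
10^1024 ≡ 1092^2 = 1192464 ≡ 2250 (mod 2449)
10^2048 ≡ 2250^2 = 5062500 ≡ 417 (mod 2449)
2448 = 2048 + 256 + 128 + 16 in binary powers of 2.
So 10^2448 ≡ 417 · 1963 · 696 · 289 ≡ 1310 (mod 2449).
Since 1310 ≠ 1, base 10 is a Fermat witness: 2449 is composite.

1310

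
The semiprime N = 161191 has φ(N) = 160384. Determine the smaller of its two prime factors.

359

φ(n) = (p−1)(q−1) = n − (p+q) + 1, so p + q = 161191 − 160384 + 1 = 808.
p and q are the roots of t² − 808t + 161191 = 0.
Discriminant: 808² − 4·161191 = 652864 − 644764 = 8100; √8100 = 90.
q = (808 − 90)/2 = 359, p = (808 + 90)/2 = 449.
Check: 359 · 449 = 161191.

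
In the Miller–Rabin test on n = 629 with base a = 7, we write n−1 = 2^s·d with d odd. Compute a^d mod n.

329

629 − 1 = 628 = 2^2 · 157, so d = 157.
7^1 ≡ 7 (mod 629)
7^2 ≡ 7^2 = 49 ≡ 49 (mod 629)
7^4 ≡ 49^2 = 2401 ≡ 514 (mod 629)
7^8 ≡ 514^2 = 264196 ≡ 16 (mod 629)
7^16 ≡ 16^2 = 256 ≡ 256 (mod 629)
7^32 ≡ 256^2 = 65536 ≡ 120 (mod 629)
7^64 ≡ 120^2 = 14400 ≡ 562 (mod 629)
7^128 ≡ 562^2 = 315844 ≡ 86 (mod 629)
157 = 128 + 16 + 8 + 4 + 1 in binary powers of 2.
So 7^157 ≡ 86 · 256 · 16 · 514 · 7 ≡ 329 (mod 629).
Squaring chain: 329 → 53; never reaches −1, so base 7 is a Miller–Rabin witness that 629 is composite.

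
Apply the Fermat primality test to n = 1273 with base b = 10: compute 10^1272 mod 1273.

349

10^1 ≡ 10 (mod 1273)
10^2 ≡ 10^2 = 100 ≡ 100 (mod 1273)
10^4 ≡ 100^2 = 10000 ≡ 1089 (mod 1273)
10^8 ≡ 1089^2 = 1185921 ≡ 758 (mod 1273)
10^16 ≡ 758^2 = 574564 ≡ 441 (mod 1273)
10^32 ≡ 441^2 = 194481 ≡ 985 (mod 1273)
10^64 ≡ 985^2 = 970225 ≡ 199 (mod 1273)
10^128 ≡ 199^2 = 39601 ≡ 138 (mod 1273)
10^256 ≡ 138^2 = 19044 ≡ 1222 (mod 1273)
10^512 ≡ 1222^2 = 1493284 ≡ 55 (mod 1273)
10^1024 ≡ 55^2 = 3025 ≡ 479 (mod 1273)
1272 = 1024 + 128 + 64 + 32 + 16 + 8 in binary powers of 2.
So 10^1272 ≡ 479 · 138 · 199 · 985 · 441 · 758 ≡ 349 (mod 1273).
Since 349 ≠ 1, base 10 is a Fermat witness: 1273 is composite.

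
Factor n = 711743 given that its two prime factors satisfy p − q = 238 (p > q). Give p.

Since p = q + 238, we have 711743 = q(q + 238), so q² + 238q − 711743 = 0.
Discriminant: 238² + 4·711743 = 56644 + 2846972 = 2903616; √2903616 = 1704.
q = (−238 + 1704)/2 = 733, and p = q + 238 = 971.
Check: 733 · 971 = 711743.

971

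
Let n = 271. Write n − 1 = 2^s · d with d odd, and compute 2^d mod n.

271 − 1 = 270 = 2^1 · 135, so d = 135.
2^1 ≡ 2 (mod 271)
2^2 ≡ 2^2 = 4 ≡ 4 (mod 271)
2^4 ≡ 4^2 = 16 ≡ 16 (mod 271)
2^8 ≡ 16^2 = 256 ≡ 256 (mod 271)
2^16 ≡ 256^2 = 65536 ≡ 225 (mod 271)
2^32 ≡ 225^2 = 50625 ≡ 219 (mod 271)
2^64 ≡ 219^2 = 47961 ≡ 265 (mod 271)
2^128 ≡ 265^2 = 70225 ≡ 36 (mod 271)
135 = 128 + 4 + 2 + 1 in binary powers of 2.
So 2^135 ≡ 36 · 16 · 4 · 2 ≡ 1 (mod 271).
Since 2^d ≡ 1 (mod 271), base 2 does not prove 271 composite.

1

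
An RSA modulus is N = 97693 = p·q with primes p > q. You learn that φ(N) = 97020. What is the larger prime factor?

463

φ(n) = (p−1)(q−1) = n − (p+q) + 1, so p + q = 97693 − 97020 + 1 = 674.
p and q are the roots of t² − 674t + 97693 = 0.
Discriminant: 674² − 4·97693 = 454276 − 390772 = 63504; √63504 = 252.
q = (674 − 252)/2 = 211, p = (674 + 252)/2 = 463.
Check: 211 · 463 = 97693.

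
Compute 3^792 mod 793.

131

3^1 ≡ 3 (mod 793)
3^2 ≡ 3^2 = 9 ≡ 9 (mod 793)
3^4 ≡ 9^2 = 81 ≡ 81 (mod 793)
3^8 ≡ 81^2 = 6561 ≡ 217 (mod 793)
3^16 ≡ 217^2 = 47089 ≡ 302 (mod 793)
3^32 ≡ 302^2 = 91204 ≡ 9 (mod 793)
3^64 ≡ 9^2 = 81 ≡ 81 (mod 793)
3^128 ≡ 81^2 = 6561 ≡ 217 (mod 793)
3^256 ≡ 217^2 = 47089 ≡ 302 (mod 793)
3^512 ≡ 302^2 = 91204 ≡ 9 (mod 793)
792 = 512 + 256 + 16 + 8 in binary powers of 2.
So 3^792 ≡ 9 · 302 · 302 · 217 ≡ 131 (mod 793).
Since 131 ≠ 1, base 3 is a Fermat witness: 793 is composite.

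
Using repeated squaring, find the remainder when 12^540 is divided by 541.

1

12^1 ≡ 12 (mod 541)
12^2 ≡ 12^2 = 144 ≡ 144 (mod 541)
12^4 ≡ 144^2 = 20736 ≡ 178 (mod 541)
12^8 ≡ 178^2 = 31684 ≡ 306 (mod 541)
12^16 ≡ 306^2 = 93636 ≡ 43 (mod 541)
12^32 ≡ 43^2 = 1849 ≡ 226 (mod 541)
12^64 ≡ 226^2 = 51076 ≡ 222 (mod 541)
12^128 ≡ 222^2 = 49284 ≡ 53 (mod 541)
12^256 ≡ 53^2 = 2809 ≡ 104 (mod 541)
12^512 ≡ 104^2 = 10816 ≡ 537 (mod 541)
540 = 512 + 16 + 8 + 4 in binary powers of 2.
So 12^540 ≡ 537 · 43 · 306 · 178 ≡ 1 (mod 541).
Since the result is 1, base 12 gives no evidence that 541 is composite.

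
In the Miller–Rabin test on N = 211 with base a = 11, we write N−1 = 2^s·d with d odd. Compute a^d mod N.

1

211 − 1 = 210 = 2^1 · 105, so d = 105.
11^1 ≡ 11 (mod 211)
11^2 ≡ 11^2 = 121 ≡ 121 (mod 211)
11^4 ≡ 121^2 = 14641 ≡ 82 (mod 211)
11^8 ≡ 82^2 = 6724 ≡ 183 (mod 211)
11^16 ≡ 183^2 = 33489 ≡ 151 (mod 211)
11^32 ≡ 151^2 = 22801 ≡ 13 (mod 211)
11^64 ≡ 13^2 = 169 ≡ 169 (mod 211)
105 = 64 + 32 + 8 + 1 in binary powers of 2.
So 11^105 ≡ 169 · 13 · 183 · 11 ≡ 1 (mod 211).
Since 11^d ≡ 1 (mod 211), base 11 does not prove 211 composite.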